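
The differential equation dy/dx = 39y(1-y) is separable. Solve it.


Separate: dy/[y(1-y)] = 39 dx.
Partial fractions: 1/[y(1-y)] = 1/y + 1/(1-y).
Integrate: ln|y/(1-y)| = 39x + C₀.
Solve for y: y = 1/(1 + Ce^(-39x)).


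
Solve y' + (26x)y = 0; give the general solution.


P(x) = 26x ⇒ μ = e^(13x²).
Q(x) = 0 so μ y is constant: y = Ce^(-13x²).


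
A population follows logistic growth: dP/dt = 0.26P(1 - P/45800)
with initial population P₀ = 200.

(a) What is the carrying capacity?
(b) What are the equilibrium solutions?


Logistic ODE dP/dt = 0.26P(1 - P/45800) has equilibria where dP/dt = 0, i.e. P = 0 or P = 45800.
The coefficient (1 - P/K) = 0 when P = K, identifying K = 45800 as the carrying capacity.
(a) K = 45800; (b) equilibria P = 0 and P = 45800.


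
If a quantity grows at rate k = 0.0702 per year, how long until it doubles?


Exponential growth: P(t) = P₀ e^(0.0702t). Set P(t)/P₀ = 2: e^(0.0702t) = 2.
Solve: t = ln(2)/0.0702 ≈ 9.87 years.


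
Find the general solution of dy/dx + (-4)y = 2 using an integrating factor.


P(x) = -4 ⇒ μ = e^(-4x).
(μ y)' = 2e^(-4x) ⇒ μ y = -(1/2)e^(-4x) + C.
Divide by μ: y = -1/2 + Ce^(4x).


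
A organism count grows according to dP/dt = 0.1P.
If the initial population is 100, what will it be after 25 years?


The ODE dP/dt = 0.1P has solution P(t) = P(0)e^(0.1t).
Substitute P(0) = 100 and t = 25: P(25) = 100 e^(2.50) ≈ 1218.


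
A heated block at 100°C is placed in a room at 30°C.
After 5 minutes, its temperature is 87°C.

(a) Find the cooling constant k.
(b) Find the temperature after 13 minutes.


Newton's law: T(t) = T_a + (T₀ - T_a)e^(-kt).
(a) Use T(5) = 87: (87 - 30)/(100 - 30) = e^(-k·5), so k = -ln(0.814)/5 ≈ 0.0411.
(b) Apply k to t = 13: T(13) = 30 + (70)e^(-0.534) ≈ 71.0°C.


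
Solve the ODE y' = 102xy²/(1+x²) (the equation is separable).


Separate: dy/y² = 102x/(1+x²) dx.
Integrate LHS: ∫ dy/y² = -1/y.
Integrate RHS via u = 1+x²: 51ln(1+x²) + C.
Result: -1/y = 51ln(1+x²) + C.


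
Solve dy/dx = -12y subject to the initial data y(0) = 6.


General solution of y' = -12y is y = Ce^(-12x).
Apply y(0) = 6: C = 6.
Particular solution: y = 6e^(-12x).


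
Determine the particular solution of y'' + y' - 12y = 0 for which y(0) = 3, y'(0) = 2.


Characteristic roots of r² + r - 12 = 0 are 3, -4.
General solution y = c₁ e^(3x) + c₂ e^(-4x).
Apply y(0) = 3: c₁ + c₂ = 3. Apply y'(0) = 2: 3 c₁ - 4 c₂ = 2.
Solve: c₁ = 2, c₂ = 1.
Particular solution: y = 2e^(3x) + e^(-4x).


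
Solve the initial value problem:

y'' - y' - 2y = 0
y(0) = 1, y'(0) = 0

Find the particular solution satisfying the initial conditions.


Characteristic roots of r² - r - 2 = 0 are -1, 2.
General solution y = c₁ e^(-x) + c₂ e^(2x).
Apply y(0) = 1: c₁ + c₂ = 1. Apply y'(0) = 0: -1 c₁ + 2 c₂ = 0.
Solve: c₁ = 2/3, c₂ = 1/3.
Particular solution: y = (2/3)e^(-x) + (1/3)e^(2x).


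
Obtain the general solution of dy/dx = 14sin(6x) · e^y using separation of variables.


Separate: e^(-y) dy = 14sin(6x) dx.
Integrate: -e^(-y) = -(7/3)cos(6x) + C₀.
Rearrange: e^(-y) = (7/3)cos(6x) + C.


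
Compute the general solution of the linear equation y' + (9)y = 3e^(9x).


P(x) = 9 ⇒ μ = e^(9x).
(μ y)' = 3e^(18x) ⇒ μ y = (3/18)e^(18x) + C.
Divide by μ: y = (1/6)e^(9x) + Ce^(-9x).


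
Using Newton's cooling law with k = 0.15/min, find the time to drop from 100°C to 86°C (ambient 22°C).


From T(t) = T_a + (T₀ - T_a)e^(-kt), set T(t) = 86:
(86 - 22) / (100 - 22) = e^(-0.15t), so t = -ln(0.821)/0.15 ≈ 1.3 minutes.


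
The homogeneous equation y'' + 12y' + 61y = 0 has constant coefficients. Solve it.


Characteristic equation: r² + 12r + 61 = 0.
Discriminant is negative; roots r = -6 ± 5i (complex conjugate pair).
General solution uses e^(α x)(C₁ cos(β x) + C₂ sin(β x)): y = e^(-6x)(C₁cos(5x) + C₂sin(5x)).


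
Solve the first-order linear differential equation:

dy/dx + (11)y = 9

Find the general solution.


P(x) = 11, Q(x) = 9; integrating factor μ = e^(11x).
(μ y)' = 9e^(11x) ⇒ μ y = (9/11)e^(11x) + C.
Divide by μ: y = 9/11 + Ce^(-11x).


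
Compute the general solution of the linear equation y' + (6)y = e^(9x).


P(x) = 6 ⇒ μ = e^(6x).
(μ y)' = e^(15x) ⇒ μ y = e^(15x)/15 + C.
Divide by μ: y = (1/15)e^(9x) + Ce^(-6x).


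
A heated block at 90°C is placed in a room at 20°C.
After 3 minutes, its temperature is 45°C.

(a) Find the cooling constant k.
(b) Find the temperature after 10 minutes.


Newton's law: T(t) = T_a + (T₀ - T_a)e^(-kt).
(a) Use T(3) = 45: (45 - 20)/(90 - 20) = e^(-k·3), so k = -ln(0.357)/3 ≈ 0.3432.
(b) Apply k to t = 10: T(10) = 20 + (70)e^(-3.432) ≈ 22.3°C.


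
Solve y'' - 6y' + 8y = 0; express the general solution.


Characteristic equation: r² - 6r + 8 = 0.
Factor: (r - 2)(r - 4) = 0 ⇒ r = 2, 4 (distinct real).
General solution: y = C₁e^(2x) + C₂e^(4x).


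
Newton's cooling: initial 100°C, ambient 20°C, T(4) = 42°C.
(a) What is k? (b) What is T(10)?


Newton's law: T(t) = T_a + (T₀ - T_a)e^(-kt).
(a) Use T(4) = 42: (42 - 20)/(100 - 20) = e^(-k·4), so k = -ln(0.275)/4 ≈ 0.3227.
(b) Apply k to t = 10: T(10) = 20 + (80)e^(-3.227) ≈ 23.2°C.


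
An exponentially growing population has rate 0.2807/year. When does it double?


Exponential growth: P(t) = P₀ e^(0.2807t). Set P(t)/P₀ = 2: e^(0.2807t) = 2.
Solve: t = ln(2)/0.2807 ≈ 2.47 years.


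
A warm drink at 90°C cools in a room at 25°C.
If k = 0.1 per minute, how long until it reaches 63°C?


From T(t) = T_a + (T₀ - T_a)e^(-kt), set T(t) = 63:
(63 - 25) / (90 - 25) = e^(-0.1t), so t = -ln(0.585)/0.1 ≈ 5.4 minutes.


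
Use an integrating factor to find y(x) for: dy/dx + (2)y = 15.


P(x) = 2, Q(x) = 15; integrating factor μ = e^(2x).
(μ y)' = 15e^(2x) ⇒ μ y = (15/2)e^(2x) + C.
Divide by μ: y = 15/2 + Ce^(-2x).


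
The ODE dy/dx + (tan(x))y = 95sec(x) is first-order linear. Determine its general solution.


P(x) = tan(x) ⇒ μ = e^(∫tan(x)dx) = sec(x).
(sec(x) y)' = 95sec²(x) ⇒ sec(x) y = 95tan(x) + C.
Multiply by cos(x): y = 95sin(x) + C·cos(x).


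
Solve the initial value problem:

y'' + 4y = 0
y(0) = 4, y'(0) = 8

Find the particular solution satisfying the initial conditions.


Characteristic roots of r² + 4 = 0 are ±2i, so y = C₁cos(2x) + C₂sin(2x).
Apply y(0) = 4: C₁ = 4. Differentiate and apply y'(0) = 8: 2·C₂ = 8, so C₂ = 4.
Particular solution: y = 4cos(2x) + 4sin(2x).


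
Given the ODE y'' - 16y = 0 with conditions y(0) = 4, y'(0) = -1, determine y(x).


Characteristic roots of r² - 16 = 0 are 4, -4.
General solution y = c₁ e^(4x) + c₂ e^(-4x).
Apply y(0) = 4: c₁ + c₂ = 4. Apply y'(0) = -1: 4 c₁ - 4 c₂ = -1.
Solve: c₁ = 15/8, c₂ = 17/8.
Particular solution: y = (15/8)e^(4x) + (17/8)e^(-4x).


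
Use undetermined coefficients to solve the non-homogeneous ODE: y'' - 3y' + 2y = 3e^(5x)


Characteristic roots of r² - 3r + 2 = 0 are 2, 1.
y_h = C₁e^(2x) + C₂e^(x).
Forcing exponent 5 is not a characteristic root; try y_p = Ae^(5x).
Substitute: A·(25 + (-3)·5 + (2)) = A·12 = 3, so A = 1/4.
General solution: y = C₁e^(2x) + C₂e^(x) + (1/4)e^(5x).


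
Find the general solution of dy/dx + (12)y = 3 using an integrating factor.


P(x) = 12, Q(x) = 3; integrating factor μ = e^(12x).
(μ y)' = 3e^(12x) ⇒ μ y = (1/4)e^(12x) + C.
Divide by μ: y = 1/4 + Ce^(-12x).


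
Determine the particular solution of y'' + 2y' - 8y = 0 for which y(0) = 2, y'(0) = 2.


Characteristic roots of r² + 2r - 8 = 0 are 2, -4.
General solution y = c₁ e^(2x) + c₂ e^(-4x).
Apply y(0) = 2: c₁ + c₂ = 2. Apply y'(0) = 2: 2 c₁ - 4 c₂ = 2.
Solve: c₁ = 5/3, c₂ = 1/3.
Particular solution: y = (5/3)e^(2x) + (1/3)e^(-4x).


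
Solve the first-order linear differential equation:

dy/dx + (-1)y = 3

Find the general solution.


P(x) = -1 ⇒ μ = e^(-x).
(μ y)' = 3e^(-x) ⇒ μ y = -3e^(-x) + C.
Divide by μ: y = -3 + Ce^(x).


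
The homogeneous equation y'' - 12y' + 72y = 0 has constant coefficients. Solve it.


Characteristic equation: r² - 12r + 72 = 0.
Discriminant is negative; roots r = 6 ± 6i (complex conjugate pair).
General solution uses e^(α x)(C₁ cos(β x) + C₂ sin(β x)): y = e^(6x)(C₁cos(6x) + C₂sin(6x)).


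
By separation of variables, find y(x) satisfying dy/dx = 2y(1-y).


Separate: dy/[y(1-y)] = 2 dx.
Partial fractions: 1/[y(1-y)] = 1/y + 1/(1-y).
Integrate: ln|y/(1-y)| = 2x + C₀.
Solve for y: y = 1/(1 + Ce^(-2x)).


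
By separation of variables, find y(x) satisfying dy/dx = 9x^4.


Integrate both sides with respect to x: y = ∫ 9x^4 dx = (9/5)x^5 + C.


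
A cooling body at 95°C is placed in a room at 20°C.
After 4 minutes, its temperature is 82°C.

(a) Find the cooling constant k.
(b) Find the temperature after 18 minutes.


Newton's law: T(t) = T_a + (T₀ - T_a)e^(-kt).
(a) Use T(4) = 82: (82 - 20)/(95 - 20) = e^(-k·4), so k = -ln(0.827)/4 ≈ 0.0476.
(b) Apply k to t = 18: T(18) = 20 + (75)e^(-0.857) ≈ 51.8°C.


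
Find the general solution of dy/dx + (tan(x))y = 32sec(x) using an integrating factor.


P(x) = tan(x) ⇒ μ = e^(∫tan(x)dx) = sec(x).
(sec(x) y)' = 32sec²(x) ⇒ sec(x) y = 32tan(x) + C.
Multiply by cos(x): y = 32sin(x) + C·cos(x).


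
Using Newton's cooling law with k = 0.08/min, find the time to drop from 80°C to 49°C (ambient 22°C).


From T(t) = T_a + (T₀ - T_a)e^(-kt), set T(t) = 49:
(49 - 22) / (80 - 22) = e^(-0.08t), so t = -ln(0.466)/0.08 ≈ 9.6 minutes.


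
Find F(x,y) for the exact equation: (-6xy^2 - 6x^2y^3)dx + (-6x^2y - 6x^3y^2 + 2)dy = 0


Check exactness: ∂M/∂y = -12xy - 18x^2y^2 and ∂N/∂x = -12xy - 18x^2y^2; equal, so the equation is exact.
Integrate M with respect to x (treating y as constant): ∫M dx = -3x^2y^2 - 2x^3y^3 + h(y).
Differentiate w.r.t. y and set equal to N: the x-dependent terms already match, leaving h'(y) = 2. Integrate: h(y) = 2y.
So F(x,y) = -3x^2y^2 - 2x^3y^3 + 2y.
General solution: -3x^2y^2 - 2x^3y^3 + 2y = C.


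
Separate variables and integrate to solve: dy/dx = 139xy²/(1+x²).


Separate: dy/y² = 139x/(1+x²) dx.
Integrate LHS: ∫ dy/y² = -1/y.
Integrate RHS via u = 1+x²: (139/2)ln(1+x²) + C.
Result: -1/y = (139/2)ln(1+x²) + C.


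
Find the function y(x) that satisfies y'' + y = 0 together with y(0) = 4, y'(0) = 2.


Characteristic roots of r² + 1 = 0 are ±1i, so y = C₁cos(x) + C₂sin(x).
Apply y(0) = 4: C₁ = 4. Differentiate and apply y'(0) = 2: 1·C₂ = 2, so C₂ = 2.
Particular solution: y = 4cos(x) + 2sin(x).


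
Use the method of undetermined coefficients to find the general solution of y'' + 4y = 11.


Homogeneous part: r² + 4 = 0 ⇒ r = ±2i, so y_h = C₁cos(2x) + C₂sin(2x).
Try constant y_p = A; plug in: 4A = 11 ⇒ A = 11/4.
General solution: y = C₁cos(2x) + C₂sin(2x) + 11/4.


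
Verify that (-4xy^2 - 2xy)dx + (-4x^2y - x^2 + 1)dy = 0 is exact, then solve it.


Check exactness: ∂M/∂y = -8xy - 2x and ∂N/∂x = -8xy - 2x; equal, so the equation is exact.
Integrate M with respect to x (treating y as constant): ∫M dx = -2x^2y^2 - x^2y + h(y).
Differentiate w.r.t. y and set equal to N: the x-dependent terms already match, leaving h'(y) = 1. Integrate: h(y) = y.
So F(x,y) = -2x^2y^2 - x^2y + y.
General solution: -2x^2y^2 - x^2y + y = C.


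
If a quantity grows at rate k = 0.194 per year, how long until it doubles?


Exponential growth: P(t) = P₀ e^(0.194t). Set P(t)/P₀ = 2: e^(0.194t) = 2.
Solve: t = ln(2)/0.194 ≈ 3.57 years.


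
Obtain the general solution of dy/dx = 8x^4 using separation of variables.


Integrate both sides with respect to x: y = ∫ 8x^4 dx = (8/5)x^5 + C.


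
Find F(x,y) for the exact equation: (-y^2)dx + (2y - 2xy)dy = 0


Check exactness: ∂M/∂y = -2y and ∂N/∂x = -2y; equal, so the equation is exact.
Integrate M with respect to x (treating y as constant): ∫M dx = -xy^2 + h(y).
Differentiate w.r.t. y and set equal to N: the x-dependent terms already match, leaving h'(y) = 2y. Integrate: h(y) = y^2.
So F(x,y) = y^2 - xy^2.
General solution: y^2 - xy^2 = C.


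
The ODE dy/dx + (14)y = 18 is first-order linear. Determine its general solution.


P(x) = 14, Q(x) = 18; integrating factor μ = e^(14x).
(μ y)' = 18e^(14x) ⇒ μ y = (9/7)e^(14x) + C.
Divide by μ: y = 9/7 + Ce^(-14x).


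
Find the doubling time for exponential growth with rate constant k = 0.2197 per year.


Exponential growth: P(t) = P₀ e^(0.2197t). Set P(t)/P₀ = 2: e^(0.2197t) = 2.
Solve: t = ln(2)/0.2197 ≈ 3.15 years.


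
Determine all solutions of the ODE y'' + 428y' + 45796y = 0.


Characteristic equation: r² + 428r + 45796 = 0, i.e. (r + 214)² = 0.
Repeated root r = -214; include an x factor for the second linearly independent solution.
General solution: y = (C₁ + C₂x)e^(-214x).


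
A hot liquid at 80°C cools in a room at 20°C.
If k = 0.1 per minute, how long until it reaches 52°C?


From T(t) = T_a + (T₀ - T_a)e^(-kt), set T(t) = 52:
(52 - 20) / (80 - 20) = e^(-0.1t), so t = -ln(0.533)/0.1 ≈ 6.3 minutes.


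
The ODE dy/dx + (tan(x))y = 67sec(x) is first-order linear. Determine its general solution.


P(x) = tan(x) ⇒ μ = e^(∫tan(x)dx) = sec(x).
(sec(x) y)' = 67sec²(x) ⇒ sec(x) y = 67tan(x) + C.
Multiply by cos(x): y = 67sin(x) + C·cos(x).


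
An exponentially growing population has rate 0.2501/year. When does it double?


Exponential growth: P(t) = P₀ e^(0.2501t). Set P(t)/P₀ = 2: e^(0.2501t) = 2.
Solve: t = ln(2)/0.2501 ≈ 2.77 years.


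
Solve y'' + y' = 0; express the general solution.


Characteristic equation: r² + r = 0.
Factor: (r + 1)(r - 0) = 0 ⇒ r = -1, 0 (distinct real).
General solution: y = C₁e^(-x) + C₂.


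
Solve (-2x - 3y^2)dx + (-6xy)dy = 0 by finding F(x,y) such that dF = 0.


Check exactness: ∂M/∂y = -6y and ∂N/∂x = -6y; equal, so the equation is exact.
Integrate M with respect to x (treating y as constant): ∫M dx = -x^2 - 3xy^2 + h(y).
Differentiate w.r.t. y and set equal to N: all terms match, so h'(y) = 0 and h is a constant absorbed into C.
General solution: -x^2 - 3xy^2 = C.


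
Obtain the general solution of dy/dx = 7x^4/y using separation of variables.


Separate variables: y dy = 7x^4 dx.
Integrate both sides: y²/2 = (7/5)x^5 + C₀.
Multiply by 2: y² = (14/5)x^5 + C.


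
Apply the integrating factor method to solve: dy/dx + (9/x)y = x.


P(x) = 9/x ⇒ μ = x^9.
(x^9 y)' = x^9·x^1 = x^10.
Integrate: x^9 y = x^11/(11) + C.
Solve for y: y = (1/11)x^2 + C/x^9.


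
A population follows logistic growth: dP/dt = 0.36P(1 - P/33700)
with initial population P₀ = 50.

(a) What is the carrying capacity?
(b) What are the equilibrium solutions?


Logistic ODE dP/dt = 0.36P(1 - P/33700) has equilibria where dP/dt = 0, i.e. P = 0 or P = 33700.
The coefficient (1 - P/K) = 0 when P = K, identifying K = 33700 as the carrying capacity.
(a) K = 33700; (b) equilibria P = 0 and P = 33700.


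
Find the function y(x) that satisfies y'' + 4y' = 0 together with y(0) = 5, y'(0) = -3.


Characteristic roots of r² + 4r = 0 are 0, -4.
General solution y = c₁ + c₂ e^(-4x).
Apply y(0) = 5: c₁ + c₂ = 5. Apply y'(0) = -3: 0 c₁ - 4 c₂ = -3.
Solve: c₁ = 17/4, c₂ = 3/4.
Particular solution: y = 17/4 + (3/4)e^(-4x).


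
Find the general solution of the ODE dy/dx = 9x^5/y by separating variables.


Separate variables: y dy = 9x^5 dx.
Integrate both sides: y²/2 = (3/2)x^6 + C₀.
Multiply by 2: y² = 3x^6 + C.


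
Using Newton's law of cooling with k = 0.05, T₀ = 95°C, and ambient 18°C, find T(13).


Newton's law: dT/dt = -k(T - T_a) has solution T(t) = T_a + (T₀ - T_a)e^(-kt).
Plug in T_a = 18, T₀ = 95, k = 0.05, t = 13: T(13) = 18 + (77)e^(-0.65) ≈ 58.2°C.


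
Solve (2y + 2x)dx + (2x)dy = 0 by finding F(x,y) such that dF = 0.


Check exactness: ∂M/∂y = 2 and ∂N/∂x = 2; equal, so the equation is exact.
Integrate M with respect to x (treating y as constant): ∫M dx = 2xy + x^2 + h(y).
Differentiate w.r.t. y and set equal to N: all terms match, so h'(y) = 0 and h is a constant absorbed into C.
General solution: 2xy + x^2 = C.


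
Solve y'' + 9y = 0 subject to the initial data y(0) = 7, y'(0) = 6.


Characteristic roots of r² + 9 = 0 are ±3i, so y = C₁cos(3x) + C₂sin(3x).
Apply y(0) = 7: C₁ = 7. Differentiate and apply y'(0) = 6: 3·C₂ = 6, so C₂ = 2.
Particular solution: y = 7cos(3x) + 2sin(3x).


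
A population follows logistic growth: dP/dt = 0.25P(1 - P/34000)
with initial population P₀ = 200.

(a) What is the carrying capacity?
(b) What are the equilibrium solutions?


Logistic ODE dP/dt = 0.25P(1 - P/34000) has equilibria where dP/dt = 0, i.e. P = 0 or P = 34000.
The coefficient (1 - P/K) = 0 when P = K, identifying K = 34000 as the carrying capacity.
(a) K = 34000; (b) equilibria P = 0 and P = 34000.


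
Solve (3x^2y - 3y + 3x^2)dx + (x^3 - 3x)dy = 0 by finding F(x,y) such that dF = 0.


Check exactness: ∂M/∂y = 3x^2 - 3 and ∂N/∂x = 3x^2 - 3; equal, so the equation is exact.
Integrate M with respect to x (treating y as constant): ∫M dx = x^3y - 3xy + x^3 + h(y).
Differentiate w.r.t. y and set equal to N: all terms match, so h'(y) = 0 and h is a constant absorbed into C.
General solution: x^3y - 3xy + x^3 = C.


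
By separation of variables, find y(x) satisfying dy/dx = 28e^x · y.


Separate variables: dy/y = 28e^x dx.
Integrate: ln|y| = 28e^x + C₀.
Exponentiate: y = Ce^(28e^x).


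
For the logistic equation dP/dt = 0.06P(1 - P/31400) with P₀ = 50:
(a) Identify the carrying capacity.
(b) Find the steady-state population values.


Logistic ODE dP/dt = 0.06P(1 - P/31400) has equilibria where dP/dt = 0, i.e. P = 0 or P = 31400.
The coefficient (1 - P/K) = 0 when P = K, identifying K = 31400 as the carrying capacity.
(a) K = 31400; (b) equilibria P = 0 and P = 31400.


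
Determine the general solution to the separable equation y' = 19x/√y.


Separate: √y dy = 19x dx.
Integrate: (2/3)y^(3/2) = (19/2)x² + C.


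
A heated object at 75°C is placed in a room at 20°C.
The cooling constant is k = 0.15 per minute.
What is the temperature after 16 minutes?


Newton's law: dT/dt = -k(T - T_a) has solution T(t) = T_a + (T₀ - T_a)e^(-kt).
Plug in T_a = 20, T₀ = 75, k = 0.15, t = 16: T(16) = 20 + (55)e^(-2.40) ≈ 25.0°C.


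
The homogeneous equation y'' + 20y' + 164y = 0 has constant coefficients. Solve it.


Characteristic equation: r² + 20r + 164 = 0.
Discriminant is negative; roots r = -10 ± 8i (complex conjugate pair).
General solution uses e^(α x)(C₁ cos(β x) + C₂ sin(β x)): y = e^(-10x)(C₁cos(8x) + C₂sin(8x)).


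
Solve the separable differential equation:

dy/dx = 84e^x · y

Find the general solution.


Separate variables: dy/y = 84e^x dx.
Integrate: ln|y| = 84e^x + C₀.
Exponentiate: y = Ce^(84e^x).


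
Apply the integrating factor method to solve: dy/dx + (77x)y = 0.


P(x) = 77x ⇒ μ = e^((77/2)x²).
Q(x) = 0 so μ y is constant: y = Ce^(-(77/2)x²).


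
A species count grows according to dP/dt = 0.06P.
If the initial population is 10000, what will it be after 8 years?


The ODE dP/dt = 0.06P has solution P(t) = P(0)e^(0.06t).
Substitute P(0) = 10000 and t = 8: P(8) = 10000 e^(0.48) ≈ 16161.


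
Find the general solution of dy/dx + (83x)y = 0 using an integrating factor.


P(x) = 83x ⇒ μ = e^((83/2)x²).
Q(x) = 0 so μ y is constant: y = Ce^(-(83/2)x²).


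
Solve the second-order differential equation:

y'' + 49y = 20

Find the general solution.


Homogeneous part: r² + 49 = 0 ⇒ r = ±7i, so y_h = C₁cos(7x) + C₂sin(7x).
Try constant y_p = A; plug in: 49A = 20 ⇒ A = 20/49.
General solution: y = C₁cos(7x) + C₂sin(7x) + 20/49.


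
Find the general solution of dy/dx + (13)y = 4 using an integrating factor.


P(x) = 13, Q(x) = 4; integrating factor μ = e^(13x).
(μ y)' = 4e^(13x) ⇒ μ y = (4/13)e^(13x) + C.
Divide by μ: y = 4/13 + Ce^(-13x).


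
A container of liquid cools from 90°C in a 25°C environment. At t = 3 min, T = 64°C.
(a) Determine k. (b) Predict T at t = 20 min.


Newton's law: T(t) = T_a + (T₀ - T_a)e^(-kt).
(a) Use T(3) = 64: (64 - 25)/(90 - 25) = e^(-k·3), so k = -ln(0.600)/3 ≈ 0.1703.
(b) Apply k to t = 20: T(20) = 25 + (65)e^(-3.406) ≈ 27.2°C.


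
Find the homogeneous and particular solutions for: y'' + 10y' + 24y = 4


Characteristic roots of r² + 10r + 24 = 0 are -6, -4.
y_h = C₁e^(-6x) + C₂e^(-4x).
Constant forcing; try y_p = A. Then 24A = 4 ⇒ A = 1/6.
General solution: y = C₁e^(-6x) + C₂e^(-4x) + 1/6.


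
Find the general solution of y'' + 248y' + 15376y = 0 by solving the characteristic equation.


Characteristic equation: r² + 248r + 15376 = 0, i.e. (r + 124)² = 0.
Repeated root r = -124; include an x factor for the second linearly independent solution.
General solution: y = (C₁ + C₂x)e^(-124x).


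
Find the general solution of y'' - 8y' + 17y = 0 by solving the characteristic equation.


Characteristic equation: r² - 8r + 17 = 0.
Discriminant is negative; roots r = 4 ± 1i (complex conjugate pair).
General solution uses e^(α x)(C₁ cos(β x) + C₂ sin(β x)): y = e^(4x)(C₁cos(x) + C₂sin(x)).


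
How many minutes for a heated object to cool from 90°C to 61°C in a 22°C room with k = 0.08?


From T(t) = T_a + (T₀ - T_a)e^(-kt), set T(t) = 61:
(61 - 22) / (90 - 22) = e^(-0.08t), so t = -ln(0.574)/0.08 ≈ 6.9 minutes.


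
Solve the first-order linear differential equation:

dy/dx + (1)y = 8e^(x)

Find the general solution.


P(x) = 1 ⇒ μ = e^(x).
(μ y)' = 8e^(2x) ⇒ μ y = (8/2)e^(2x) + C.
Divide by μ: y = 4e^(x) + Ce^(-x).


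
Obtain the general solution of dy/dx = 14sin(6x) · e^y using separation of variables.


Separate: e^(-y) dy = 14sin(6x) dx.
Integrate: -e^(-y) = -(7/3)cos(6x) + C₀.
Rearrange: e^(-y) = (7/3)cos(6x) + C.


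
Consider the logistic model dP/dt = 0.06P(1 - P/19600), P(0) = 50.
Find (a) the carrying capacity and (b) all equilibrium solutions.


Logistic ODE dP/dt = 0.06P(1 - P/19600) has equilibria where dP/dt = 0, i.e. P = 0 or P = 19600.
The coefficient (1 - P/K) = 0 when P = K, identifying K = 19600 as the carrying capacity.
(a) K = 19600; (b) equilibria P = 0 and P = 19600.


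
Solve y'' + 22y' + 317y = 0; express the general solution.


Characteristic equation: r² + 22r + 317 = 0.
Discriminant is negative; roots r = -11 ± 14i (complex conjugate pair).
General solution uses e^(α x)(C₁ cos(β x) + C₂ sin(β x)): y = e^(-11x)(C₁cos(14x) + C₂sin(14x)).


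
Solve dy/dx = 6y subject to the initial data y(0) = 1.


General solution of y' = 6y is y = Ce^(6x).
Apply y(0) = 1: C = 1.
Particular solution: y = e^(6x).


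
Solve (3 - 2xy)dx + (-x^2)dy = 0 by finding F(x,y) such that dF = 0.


Check exactness: ∂M/∂y = -2x and ∂N/∂x = -2x; equal, so the equation is exact.
Integrate M with respect to x (treating y as constant): ∫M dx = 3x - x^2y + h(y).
Differentiate w.r.t. y and set equal to N: all terms match, so h'(y) = 0 and h is a constant absorbed into C.
General solution: 3x - x^2y = C.


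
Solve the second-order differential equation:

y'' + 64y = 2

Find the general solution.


Homogeneous part: r² + 64 = 0 ⇒ r = ±8i, so y_h = C₁cos(8x) + C₂sin(8x).
Try constant y_p = A; plug in: 64A = 2 ⇒ A = 1/32.
General solution: y = C₁cos(8x) + C₂sin(8x) + 1/32.


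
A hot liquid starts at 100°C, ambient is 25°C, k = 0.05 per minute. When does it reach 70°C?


From T(t) = T_a + (T₀ - T_a)e^(-kt), set T(t) = 70:
(70 - 25) / (100 - 25) = e^(-0.05t), so t = -ln(0.600)/0.05 ≈ 10.2 minutes.


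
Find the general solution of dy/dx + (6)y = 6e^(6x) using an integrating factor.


P(x) = 6 ⇒ μ = e^(6x).
(μ y)' = 6e^(12x) ⇒ μ y = (6/12)e^(12x) + C.
Divide by μ: y = (1/2)e^(6x) + Ce^(-6x).


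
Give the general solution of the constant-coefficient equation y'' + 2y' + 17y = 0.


Characteristic equation: r² + 2r + 17 = 0.
Discriminant is negative; roots r = -1 ± 4i (complex conjugate pair).
General solution uses e^(α x)(C₁ cos(β x) + C₂ sin(β x)): y = e^(-x)(C₁cos(4x) + C₂sin(4x)).


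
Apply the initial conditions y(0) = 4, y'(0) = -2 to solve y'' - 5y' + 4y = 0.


Characteristic roots of r² - 5r + 4 = 0 are 1, 4.
General solution y = c₁ e^(x) + c₂ e^(4x).
Apply y(0) = 4: c₁ + c₂ = 4. Apply y'(0) = -2: 1 c₁ + 4 c₂ = -2.
Solve: c₁ = 6, c₂ = -2.
Particular solution: y = 6e^(x) - 2e^(4x).


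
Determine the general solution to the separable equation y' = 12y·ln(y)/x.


Separate: dy/[y ln(y)] = 12 dx/x.
Substitute u = ln(y): du/u = 12 dx/x.
Integrate: ln|ln(y)| = 12ln|x| + C₀, hence ln(y) = C·x^12.


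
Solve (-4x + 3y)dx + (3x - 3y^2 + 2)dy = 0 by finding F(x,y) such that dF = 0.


Check exactness: ∂M/∂y = 3 and ∂N/∂x = 3; equal, so the equation is exact.
Integrate M with respect to x (treating y as constant): ∫M dx = -2x^2 + 3xy + h(y).
Differentiate w.r.t. y and set equal to N: the x-dependent terms already match, leaving h'(y) = -3y^2 + 2. Integrate: h(y) = -y^3 + 2y.
So F(x,y) = -2x^2 + 3xy - y^3 + 2y.
General solution: -2x^2 + 3xy - y^3 + 2y = C.


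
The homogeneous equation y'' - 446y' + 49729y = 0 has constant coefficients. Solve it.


Characteristic equation: r² - 446r + 49729 = 0, i.e. (r - 223)² = 0.
Repeated root r = 223; include an x factor for the second linearly independent solution.
General solution: y = (C₁ + C₂x)e^(223x).


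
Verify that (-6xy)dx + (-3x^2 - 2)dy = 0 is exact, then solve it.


Check exactness: ∂M/∂y = -6x and ∂N/∂x = -6x; equal, so the equation is exact.
Integrate M with respect to x (treating y as constant): ∫M dx = -3x^2y + h(y).
Differentiate w.r.t. y and set equal to N: the x-dependent terms already match, leaving h'(y) = -2. Integrate: h(y) = -2y.
So F(x,y) = -3x^2y - 2y.
General solution: -3x^2y - 2y = C.


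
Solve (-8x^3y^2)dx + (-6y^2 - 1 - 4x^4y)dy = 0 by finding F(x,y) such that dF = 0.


Check exactness: ∂M/∂y = -16x^3y and ∂N/∂x = -16x^3y; equal, so the equation is exact.
Integrate M with respect to x (treating y as constant): ∫M dx = -2x^4y^2 + h(y).
Differentiate w.r.t. y and set equal to N: the x-dependent terms already match, leaving h'(y) = -6y^2 - 1. Integrate: h(y) = -2y^3 - y.
So F(x,y) = -2y^3 - y - 2x^4y^2.
General solution: -2y^3 - y - 2x^4y^2 = C.


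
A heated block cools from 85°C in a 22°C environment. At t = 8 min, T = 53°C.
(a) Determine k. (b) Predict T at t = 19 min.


Newton's law: T(t) = T_a + (T₀ - T_a)e^(-kt).
(a) Use T(8) = 53: (53 - 22)/(85 - 22) = e^(-k·8), so k = -ln(0.492)/8 ≈ 0.0886.
(b) Apply k to t = 19: T(19) = 22 + (63)e^(-1.684) ≈ 33.7°C.


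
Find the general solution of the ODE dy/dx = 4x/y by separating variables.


Separate variables: y dy = 4x dx.
Integrate both sides: y²/2 = 2x^2 + C₀.
Multiply by 2: y² = 4x^2 + C.


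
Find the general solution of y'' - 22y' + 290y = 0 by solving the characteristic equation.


Characteristic equation: r² - 22r + 290 = 0.
Discriminant is negative; roots r = 11 ± 13i (complex conjugate pair).
General solution uses e^(α x)(C₁ cos(β x) + C₂ sin(β x)): y = e^(11x)(C₁cos(13x) + C₂sin(13x)).


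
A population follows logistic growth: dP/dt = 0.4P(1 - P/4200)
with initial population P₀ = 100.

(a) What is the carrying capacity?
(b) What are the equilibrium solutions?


Logistic ODE dP/dt = 0.4P(1 - P/4200) has equilibria where dP/dt = 0, i.e. P = 0 or P = 4200.
The coefficient (1 - P/K) = 0 when P = K, identifying K = 4200 as the carrying capacity.
(a) K = 4200; (b) equilibria P = 0 and P = 4200.


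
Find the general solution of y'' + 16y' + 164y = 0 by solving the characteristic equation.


Characteristic equation: r² + 16r + 164 = 0.
Discriminant is negative; roots r = -8 ± 10i (complex conjugate pair).
General solution uses e^(α x)(C₁ cos(β x) + C₂ sin(β x)): y = e^(-8x)(C₁cos(10x) + C₂sin(10x)).


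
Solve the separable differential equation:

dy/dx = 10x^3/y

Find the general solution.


Separate variables: y dy = 10x^3 dx.
Integrate both sides: y²/2 = (5/2)x^4 + C₀.
Multiply by 2: y² = 5x^4 + C.


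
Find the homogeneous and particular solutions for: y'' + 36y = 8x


Homogeneous: r² + 36 = 0 ⇒ r = ±6i, y_h = C₁cos(6x) + C₂sin(6x).
Polynomial forcing; try y_p = Ax + B. Then y_p'' + 36 y_p = 36(Ax + B) = 8x, so B = 0 and A = 2/9.
General solution: y = C₁cos(6x) + C₂sin(6x) + (2/9)x.


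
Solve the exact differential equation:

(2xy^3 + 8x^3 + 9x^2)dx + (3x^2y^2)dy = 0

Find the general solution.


Check exactness: ∂M/∂y = 6xy^2 and ∂N/∂x = 6xy^2; equal, so the equation is exact.
Integrate M with respect to x (treating y as constant): ∫M dx = x^2y^3 + 2x^4 + 3x^3 + h(y).
Differentiate w.r.t. y and set equal to N: all terms match, so h'(y) = 0 and h is a constant absorbed into C.
General solution: x^2y^3 + 2x^4 + 3x^3 = C.


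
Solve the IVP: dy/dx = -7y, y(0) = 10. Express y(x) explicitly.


General solution of y' = -7y is y = Ce^(-7x).
Apply y(0) = 10: C = 10.
Particular solution: y = 10e^(-7x).


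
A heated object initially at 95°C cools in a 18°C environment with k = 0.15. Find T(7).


Newton's law: dT/dt = -k(T - T_a) has solution T(t) = T_a + (T₀ - T_a)e^(-kt).
Plug in T_a = 18, T₀ = 95, k = 0.15, t = 7: T(7) = 18 + (77)e^(-1.05) ≈ 44.9°C.


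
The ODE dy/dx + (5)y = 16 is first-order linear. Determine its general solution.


P(x) = 5, Q(x) = 16; integrating factor μ = e^(5x).
(μ y)' = 16e^(5x) ⇒ μ y = (16/5)e^(5x) + C.
Divide by μ: y = 16/5 + Ce^(-5x).


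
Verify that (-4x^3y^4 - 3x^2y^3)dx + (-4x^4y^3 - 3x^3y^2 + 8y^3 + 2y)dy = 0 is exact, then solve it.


Check exactness: ∂M/∂y = -16x^3y^3 - 9x^2y^2 and ∂N/∂x = -16x^3y^3 - 9x^2y^2; equal, so the equation is exact.
Integrate M with respect to x (treating y as constant): ∫M dx = -x^4y^4 - x^3y^3 + h(y).
Differentiate w.r.t. y and set equal to N: the x-dependent terms already match, leaving h'(y) = 8y^3 + 2y. Integrate: h(y) = 2y^4 + y^2.
So F(x,y) = -x^4y^4 - x^3y^3 + 2y^4 + y^2.
General solution: -x^4y^4 - x^3y^3 + 2y^4 + y^2 = C.


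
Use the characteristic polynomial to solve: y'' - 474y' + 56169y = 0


Characteristic equation: r² - 474r + 56169 = 0, i.e. (r - 237)² = 0.
Repeated root r = 237; include an x factor for the second linearly independent solution.
General solution: y = (C₁ + C₂x)e^(237x).


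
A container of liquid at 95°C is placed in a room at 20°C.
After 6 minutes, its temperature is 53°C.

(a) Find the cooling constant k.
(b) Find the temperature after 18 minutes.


Newton's law: T(t) = T_a + (T₀ - T_a)e^(-kt).
(a) Use T(6) = 53: (53 - 20)/(95 - 20) = e^(-k·6), so k = -ln(0.440)/6 ≈ 0.1368.
(b) Apply k to t = 18: T(18) = 20 + (75)e^(-2.463) ≈ 26.4°C.


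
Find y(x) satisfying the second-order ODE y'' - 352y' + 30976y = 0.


Characteristic equation: r² - 352r + 30976 = 0, i.e. (r - 176)² = 0.
Repeated root r = 176; include an x factor for the second linearly independent solution.
General solution: y = (C₁ + C₂x)e^(176x).


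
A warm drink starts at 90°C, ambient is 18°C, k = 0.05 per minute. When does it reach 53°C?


From T(t) = T_a + (T₀ - T_a)e^(-kt), set T(t) = 53:
(53 - 18) / (90 - 18) = e^(-0.05t), so t = -ln(0.486)/0.05 ≈ 14.4 minutes.


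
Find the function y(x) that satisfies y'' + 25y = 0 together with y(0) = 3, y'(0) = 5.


Characteristic roots of r² + 25 = 0 are ±5i, so y = C₁cos(5x) + C₂sin(5x).
Apply y(0) = 3: C₁ = 3. Differentiate and apply y'(0) = 5: 5·C₂ = 5, so C₂ = 1.
Particular solution: y = 3cos(5x) + sin(5x).


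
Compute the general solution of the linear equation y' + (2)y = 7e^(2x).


P(x) = 2 ⇒ μ = e^(2x).
(μ y)' = 7e^(4x) ⇒ μ y = (7/4)e^(4x) + C.
Divide by μ: y = (7/4)e^(2x) + Ce^(-2x).


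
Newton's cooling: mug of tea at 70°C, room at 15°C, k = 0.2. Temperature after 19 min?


Newton's law: dT/dt = -k(T - T_a) has solution T(t) = T_a + (T₀ - T_a)e^(-kt).
Plug in T_a = 15, T₀ = 70, k = 0.2, t = 19: T(19) = 15 + (55)e^(-3.80) ≈ 16.2°C.


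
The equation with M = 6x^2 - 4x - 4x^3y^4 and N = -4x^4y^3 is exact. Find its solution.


Check exactness: ∂M/∂y = -16x^3y^3 and ∂N/∂x = -16x^3y^3; equal, so the equation is exact.
Integrate M with respect to x (treating y as constant): ∫M dx = 2x^3 - 2x^2 - x^4y^4 + h(y).
Differentiate w.r.t. y and set equal to N: all terms match, so h'(y) = 0 and h is a constant absorbed into C.
General solution: 2x^3 - 2x^2 - x^4y^4 = C.


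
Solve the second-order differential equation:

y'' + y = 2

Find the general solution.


Homogeneous part: r² + 1 = 0 ⇒ r = ±1i, so y_h = C₁cos(x) + C₂sin(x).
Try constant y_p = A; plug in: 1A = 2 ⇒ A = 2.
General solution: y = C₁cos(x) + C₂sin(x) + 2.


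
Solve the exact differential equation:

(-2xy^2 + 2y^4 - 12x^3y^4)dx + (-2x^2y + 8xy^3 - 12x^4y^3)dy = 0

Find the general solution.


Check exactness: ∂M/∂y = -4xy + 8y^3 - 48x^3y^3 and ∂N/∂x = -4xy + 8y^3 - 48x^3y^3; equal, so the equation is exact.
Integrate M with respect to x (treating y as constant): ∫M dx = -x^2y^2 + 2xy^4 - 3x^4y^4 + h(y).
Differentiate w.r.t. y and set equal to N: all terms match, so h'(y) = 0 and h is a constant absorbed into C.
General solution: -x^2y^2 + 2xy^4 - 3x^4y^4 = C.


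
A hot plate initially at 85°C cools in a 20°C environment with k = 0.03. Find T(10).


Newton's law: dT/dt = -k(T - T_a) has solution T(t) = T_a + (T₀ - T_a)e^(-kt).
Plug in T_a = 20, T₀ = 85, k = 0.03, t = 10: T(10) = 20 + (65)e^(-0.30) ≈ 68.2°C.


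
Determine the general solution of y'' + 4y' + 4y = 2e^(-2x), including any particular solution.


Characteristic polynomial (r + 2)² = 0; repeated root r = -2.
y_h = (C₁ + C₂x)e^(-2x). Forcing matches the repeated root (resonance), so try y_p = Ax² e^(-2x).
Substitute and solve for A: 2A = 2, so A = 1.
General solution: y = (C₁ + C₂x + x²)e^(-2x).


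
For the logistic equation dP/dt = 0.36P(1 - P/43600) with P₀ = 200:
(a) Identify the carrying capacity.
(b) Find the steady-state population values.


Logistic ODE dP/dt = 0.36P(1 - P/43600) has equilibria where dP/dt = 0, i.e. P = 0 or P = 43600.
The coefficient (1 - P/K) = 0 when P = K, identifying K = 43600 as the carrying capacity.
(a) K = 43600; (b) equilibria P = 0 and P = 43600.


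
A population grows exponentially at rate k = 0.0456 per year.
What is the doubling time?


Exponential growth: P(t) = P₀ e^(0.0456t). Set P(t)/P₀ = 2: e^(0.0456t) = 2.
Solve: t = ln(2)/0.0456 ≈ 15.20 years.


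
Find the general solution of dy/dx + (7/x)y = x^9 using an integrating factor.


P(x) = 7/x ⇒ μ = x^7.
(x^7 y)' = x^7·x^9 = x^16.
Integrate: x^7 y = x^17/(17) + C.
Solve for y: y = (1/17)x^10 + C/x^7.


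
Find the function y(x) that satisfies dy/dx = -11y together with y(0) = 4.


General solution of y' = -11y is y = Ce^(-11x).
Apply y(0) = 4: C = 4.
Particular solution: y = 4e^(-11x).


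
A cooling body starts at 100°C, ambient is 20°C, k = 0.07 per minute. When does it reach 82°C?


From T(t) = T_a + (T₀ - T_a)e^(-kt), set T(t) = 82:
(82 - 20) / (100 - 20) = e^(-0.07t), so t = -ln(0.775)/0.07 ≈ 3.6 minutes.


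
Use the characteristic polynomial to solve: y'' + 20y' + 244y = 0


Characteristic equation: r² + 20r + 244 = 0.
Discriminant is negative; roots r = -10 ± 12i (complex conjugate pair).
General solution uses e^(α x)(C₁ cos(β x) + C₂ sin(β x)): y = e^(-10x)(C₁cos(12x) + C₂sin(12x)).


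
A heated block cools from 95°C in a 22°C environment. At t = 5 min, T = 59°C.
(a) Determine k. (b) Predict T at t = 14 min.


Newton's law: T(t) = T_a + (T₀ - T_a)e^(-kt).
(a) Use T(5) = 59: (59 - 22)/(95 - 22) = e^(-k·5), so k = -ln(0.507)/5 ≈ 0.1359.
(b) Apply k to t = 14: T(14) = 22 + (73)e^(-1.903) ≈ 32.9°C.


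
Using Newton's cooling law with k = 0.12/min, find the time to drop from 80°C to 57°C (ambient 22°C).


From T(t) = T_a + (T₀ - T_a)e^(-kt), set T(t) = 57:
(57 - 22) / (80 - 22) = e^(-0.12t), so t = -ln(0.603)/0.12 ≈ 4.2 minutes.


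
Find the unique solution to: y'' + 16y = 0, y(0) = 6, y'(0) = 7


Characteristic roots of r² + 16 = 0 are ±4i, so y = C₁cos(4x) + C₂sin(4x).
Apply y(0) = 6: C₁ = 6. Differentiate and apply y'(0) = 7: 4·C₂ = 7, so C₂ = 7/4.
Particular solution: y = 6cos(4x) + (7/4)sin(4x).


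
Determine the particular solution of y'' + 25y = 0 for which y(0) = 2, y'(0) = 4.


Characteristic roots of r² + 25 = 0 are ±5i, so y = C₁cos(5x) + C₂sin(5x).
Apply y(0) = 2: C₁ = 2. Differentiate and apply y'(0) = 4: 5·C₂ = 4, so C₂ = 4/5.
Particular solution: y = 2cos(5x) + (4/5)sin(5x).


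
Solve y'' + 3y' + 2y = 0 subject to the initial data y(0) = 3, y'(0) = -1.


Characteristic roots of r² + 3r + 2 = 0 are -1, -2.
General solution y = c₁ e^(-x) + c₂ e^(-2x).
Apply y(0) = 3: c₁ + c₂ = 3. Apply y'(0) = -1: -1 c₁ - 2 c₂ = -1.
Solve: c₁ = 5, c₂ = -2.
Particular solution: y = 5e^(-x) - 2e^(-2x).


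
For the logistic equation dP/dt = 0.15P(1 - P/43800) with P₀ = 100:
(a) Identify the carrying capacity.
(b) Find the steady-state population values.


Logistic ODE dP/dt = 0.15P(1 - P/43800) has equilibria where dP/dt = 0, i.e. P = 0 or P = 43800.
The coefficient (1 - P/K) = 0 when P = K, identifying K = 43800 as the carrying capacity.
(a) K = 43800; (b) equilibria P = 0 and P = 43800.


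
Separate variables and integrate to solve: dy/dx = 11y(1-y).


Separate: dy/[y(1-y)] = 11 dx.
Partial fractions: 1/[y(1-y)] = 1/y + 1/(1-y).
Integrate: ln|y/(1-y)| = 11x + C₀.
Solve for y: y = 1/(1 + Ce^(-11x)).


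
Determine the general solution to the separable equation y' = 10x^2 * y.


Separate variables: dy/y = 10x^2 dx.
Integrate: ln|y| = (10/3)x^3 + C₀.
Exponentiate: y = Ce^((10/3)x^3).


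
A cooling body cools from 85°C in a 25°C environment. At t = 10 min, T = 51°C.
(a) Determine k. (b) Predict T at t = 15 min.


Newton's law: T(t) = T_a + (T₀ - T_a)e^(-kt).
(a) Use T(10) = 51: (51 - 25)/(85 - 25) = e^(-k·10), so k = -ln(0.433)/10 ≈ 0.0836.
(b) Apply k to t = 15: T(15) = 25 + (60)e^(-1.254) ≈ 42.1°C.


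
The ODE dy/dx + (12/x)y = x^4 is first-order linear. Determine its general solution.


P(x) = 12/x ⇒ μ = x^12.
(x^12 y)' = x^16 ⇒ x^12 y = x^17/(17) + C.
Solve for y: y = (1/17)x^5 + C/x^12.


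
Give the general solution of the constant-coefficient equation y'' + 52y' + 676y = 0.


Characteristic equation: r² + 52r + 676 = 0, i.e. (r + 26)² = 0.
Repeated root r = -26; include an x factor for the second linearly independent solution.
General solution: y = (C₁ + C₂x)e^(-26x).


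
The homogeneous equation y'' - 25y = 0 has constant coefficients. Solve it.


Characteristic equation: r² - 25 = 0.
Factor: (r + 5)(r - 5) = 0 ⇒ r = -5, 5 (distinct real).
General solution: y = C₁e^(-5x) + C₂e^(5x).


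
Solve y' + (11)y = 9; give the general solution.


P(x) = 11, Q(x) = 9; integrating factor μ = e^(11x).
(μ y)' = 9e^(11x) ⇒ μ y = (9/11)e^(11x) + C.
Divide by μ: y = 9/11 + Ce^(-11x).


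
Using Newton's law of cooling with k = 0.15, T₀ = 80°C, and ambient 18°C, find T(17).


Newton's law: dT/dt = -k(T - T_a) has solution T(t) = T_a + (T₀ - T_a)e^(-kt).
Plug in T_a = 18, T₀ = 80, k = 0.15, t = 17: T(17) = 18 + (62)e^(-2.55) ≈ 22.8°C.
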